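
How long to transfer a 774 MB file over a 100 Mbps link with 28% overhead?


Effective throughput = 100 * (1 - 28/100) = 72 Mbps
File size in Mb = 774 * 8 = 6192 Mb
Time = 6192 / 72
Time = 86 seconds


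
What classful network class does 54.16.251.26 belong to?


First octet: 54
Binary: 00110110
0xxxxxxx -> Class A (1-126)
Class A, default mask 255.0.0.0 (/8)


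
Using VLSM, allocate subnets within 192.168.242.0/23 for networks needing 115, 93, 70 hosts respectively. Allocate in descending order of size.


115 hosts -> /25 (126 usable): 192.168.242.0/25
93 hosts -> /25 (126 usable): 192.168.242.128/25
70 hosts -> /25 (126 usable): 192.168.243.0/25
Allocation: 192.168.242.0/25 (115 hosts, 126 usable); 192.168.242.128/25 (93 hosts, 126 usable); 192.168.243.0/25 (70 hosts, 126 usable)


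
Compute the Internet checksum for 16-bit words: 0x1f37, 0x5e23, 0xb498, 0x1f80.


Sum all words (with carry folding):
+ 0x1f37 = 0x1f37
+ 0x5e23 = 0x7d5a
+ 0xb498 = 0x31f3
+ 0x1f80 = 0x5173
One's complement: ~0x5173
Checksum = 0xae8c


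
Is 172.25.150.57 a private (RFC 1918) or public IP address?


RFC 1918 private ranges:
  10.0.0.0/8 (10.0.0.0 - 10.255.255.255)
  172.16.0.0/12 (172.16.0.0 - 172.31.255.255)
  192.168.0.0/16 (192.168.0.0 - 192.168.255.255)
Private (in 172.16.0.0/12)


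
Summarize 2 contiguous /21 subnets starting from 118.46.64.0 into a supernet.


Original prefix: /21
Number of subnets: 2 = 2^1
New prefix = 21 - 1 = 20
Supernet: 118.46.64.0/20


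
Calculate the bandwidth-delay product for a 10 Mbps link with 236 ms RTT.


BDP = bandwidth * RTT
= 10 Mbps * 236 ms
= 10 * 1e6 * 236 / 1000 bits
= 2360000 bits
= 295000 bytes
= 288.0859 KB
BDP = 2360000 bits (295000 bytes)


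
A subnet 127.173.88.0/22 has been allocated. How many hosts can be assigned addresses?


Host bits = 32 - 22 = 10
Total addresses = 2^10 = 1024
Usable = total - 2 (network and broadcast)
Usable hosts: 1022


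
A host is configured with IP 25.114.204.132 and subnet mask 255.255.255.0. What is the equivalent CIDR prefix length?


Binary: 11111111.11111111.11111111.00000000
Count leading 1s
Prefix: /24


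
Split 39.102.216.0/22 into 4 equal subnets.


New prefix = 22 + 2 = 24
Each subnet has 256 addresses
  39.102.216.0/24
  39.102.217.0/24
  39.102.218.0/24
  39.102.219.0/24
Subnets: 39.102.216.0/24, 39.102.217.0/24, 39.102.218.0/24, 39.102.219.0/24


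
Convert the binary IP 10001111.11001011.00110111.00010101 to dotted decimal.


10001111 = 143
11001011 = 203
00110111 = 55
00010101 = 21
IP: 143.203.55.21


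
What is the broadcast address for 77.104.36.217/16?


Network: 77.104.0.0/16
Host bits = 16
Set all host bits to 1:
Broadcast: 77.104.255.255


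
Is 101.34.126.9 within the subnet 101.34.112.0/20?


Subnet network: 101.34.112.0
Test IP AND mask: 101.34.112.0
Yes, 101.34.126.9 is in 101.34.112.0/20


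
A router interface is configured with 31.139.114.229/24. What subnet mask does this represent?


/24 means 24 network bits, 8 host bits
Binary: 11111111111111111111111100000000
Mask: 255.255.255.0


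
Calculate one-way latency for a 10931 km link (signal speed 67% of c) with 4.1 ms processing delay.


Speed = 0.67 * 3e5 km/s = 201000 km/s
Propagation delay = 10931 / 201000 = 0.0544 s = 54.3831 ms
Processing delay = 4.1 ms
Total one-way latency = 58.4831 ms


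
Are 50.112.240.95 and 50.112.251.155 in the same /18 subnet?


Mask: 255.255.192.0
50.112.240.95 AND mask = 50.112.192.0
50.112.251.155 AND mask = 50.112.192.0
Yes, same subnet (50.112.192.0)


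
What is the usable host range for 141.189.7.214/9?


Network: 141.128.0.0
Broadcast: 141.255.255.255
First usable = network + 1
Last usable = broadcast - 1
Range: 141.128.0.1 to 141.255.255.254


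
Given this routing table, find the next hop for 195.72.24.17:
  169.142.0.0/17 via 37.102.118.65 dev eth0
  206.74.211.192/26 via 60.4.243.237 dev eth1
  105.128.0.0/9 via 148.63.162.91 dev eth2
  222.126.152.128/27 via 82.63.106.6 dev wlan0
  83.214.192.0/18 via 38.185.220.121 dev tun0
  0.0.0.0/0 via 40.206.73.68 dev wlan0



Longest prefix match for 195.72.24.17:
  /17 169.142.0.0: no
  /26 206.74.211.192: no
  /9 105.128.0.0: no
  /27 222.126.152.128: no
  /18 83.214.192.0: no
  /0 0.0.0.0: MATCH
Selected: next-hop 40.206.73.68 via wlan0 (matched /0)


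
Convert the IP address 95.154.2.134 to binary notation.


95 = 01011111
154 = 10011010
2 = 00000010
134 = 10000110
Binary: 01011111.10011010.00000010.10000110


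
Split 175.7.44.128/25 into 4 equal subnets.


New prefix = 25 + 2 = 27
Each subnet has 32 addresses
  175.7.44.128/27
  175.7.44.160/27
  175.7.44.192/27
  175.7.44.224/27
Subnets: 175.7.44.128/27, 175.7.44.160/27, 175.7.44.192/27, 175.7.44.224/27


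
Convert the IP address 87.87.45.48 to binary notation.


87 = 01010111
87 = 01010111
45 = 00101101
48 = 00110000
Binary: 01010111.01010111.00101101.00110000


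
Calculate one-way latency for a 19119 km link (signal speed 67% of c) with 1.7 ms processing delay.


Speed = 0.67 * 3e5 km/s = 201000 km/s
Propagation delay = 19119 / 201000 = 0.0951 s = 95.1194 ms
Processing delay = 1.7 ms
Total one-way latency = 96.8194 ms


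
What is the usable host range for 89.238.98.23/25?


Network: 89.238.98.0
Broadcast: 89.238.98.127
First usable = network + 1
Last usable = broadcast - 1
Range: 89.238.98.1 to 89.238.98.126


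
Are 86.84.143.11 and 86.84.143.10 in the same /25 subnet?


Mask: 255.255.255.128
86.84.143.11 AND mask = 86.84.143.0
86.84.143.10 AND mask = 86.84.143.0
Yes, same subnet (86.84.143.0)


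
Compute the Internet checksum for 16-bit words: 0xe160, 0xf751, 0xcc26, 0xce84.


Sum all words (with carry folding):
+ 0xe160 = 0xe160
+ 0xf751 = 0xd8b2
+ 0xcc26 = 0xa4d9
+ 0xce84 = 0x735e
One's complement: ~0x735e
Checksum = 0x8ca1


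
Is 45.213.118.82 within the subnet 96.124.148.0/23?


Subnet network: 96.124.148.0
Test IP AND mask: 45.213.118.0
No, 45.213.118.82 is not in 96.124.148.0/23


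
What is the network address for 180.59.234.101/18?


IP:   10110100.00111011.11101010.01100101
Mask: 11111111.11111111.11000000.00000000
AND operation:
Net:  10110100.00111011.11000000.00000000
Network: 180.59.192.0/18


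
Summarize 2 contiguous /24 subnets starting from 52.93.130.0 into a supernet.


Original prefix: /24
Number of subnets: 2 = 2^1
New prefix = 24 - 1 = 23
Supernet: 52.93.130.0/23


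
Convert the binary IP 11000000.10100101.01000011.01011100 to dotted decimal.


11000000 = 192
10100101 = 165
01000011 = 67
01011100 = 92
IP: 192.165.67.92


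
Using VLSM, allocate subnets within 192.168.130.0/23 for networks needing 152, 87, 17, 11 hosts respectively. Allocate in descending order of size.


152 hosts -> /24 (254 usable): 192.168.130.0/24
87 hosts -> /25 (126 usable): 192.168.131.0/25
17 hosts -> /27 (30 usable): 192.168.131.128/27
11 hosts -> /28 (14 usable): 192.168.131.160/28
Allocation: 192.168.130.0/24 (152 hosts, 254 usable); 192.168.131.0/25 (87 hosts, 126 usable); 192.168.131.128/27 (17 hosts, 30 usable); 192.168.131.160/28 (11 hosts, 14 usable)


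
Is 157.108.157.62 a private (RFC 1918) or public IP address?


RFC 1918 private ranges:
  10.0.0.0/8 (10.0.0.0 - 10.255.255.255)
  172.16.0.0/12 (172.16.0.0 - 172.31.255.255)
  192.168.0.0/16 (192.168.0.0 - 192.168.255.255)
Public (not in any RFC 1918 range)


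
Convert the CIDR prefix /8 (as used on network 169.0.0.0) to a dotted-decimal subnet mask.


/8 means 8 network bits, 24 host bits
Binary: 11111111000000000000000000000000
Mask: 255.0.0.0


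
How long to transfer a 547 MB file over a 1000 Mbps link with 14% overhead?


Effective throughput = 1000 * (1 - 14/100) = 860 Mbps
File size in Mb = 547 * 8 = 4376 Mb
Time = 4376 / 860
Time = 5.0884 seconds


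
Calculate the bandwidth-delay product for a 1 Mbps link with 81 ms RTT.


BDP = bandwidth * RTT
= 1 Mbps * 81 ms
= 1 * 1e6 * 81 / 1000 bits
= 81000 bits
= 10125 bytes
= 9.8877 KB
BDP = 81000 bits (10125 bytes)


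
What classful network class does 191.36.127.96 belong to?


First octet: 191
Binary: 10111111
10xxxxxx -> Class B (128-191)
Class B, default mask 255.255.0.0 (/16)


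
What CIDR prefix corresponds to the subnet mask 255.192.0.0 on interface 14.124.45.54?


Binary: 11111111.11000000.00000000.00000000
Count leading 1s
Prefix: /10


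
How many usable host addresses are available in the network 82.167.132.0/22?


Host bits = 32 - 22 = 10
Total addresses = 2^10 = 1024
Usable = total - 2 (network and broadcast)
Usable hosts: 1022


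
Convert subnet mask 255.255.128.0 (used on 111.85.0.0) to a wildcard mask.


Subnet mask: 255.255.128.0
Wildcard = 255.255.255.255 - subnet mask
255 - 255 = 0
255 - 255 = 0
255 - 128 = 127
255 - 0 = 255
Wildcard: 0.0.127.255


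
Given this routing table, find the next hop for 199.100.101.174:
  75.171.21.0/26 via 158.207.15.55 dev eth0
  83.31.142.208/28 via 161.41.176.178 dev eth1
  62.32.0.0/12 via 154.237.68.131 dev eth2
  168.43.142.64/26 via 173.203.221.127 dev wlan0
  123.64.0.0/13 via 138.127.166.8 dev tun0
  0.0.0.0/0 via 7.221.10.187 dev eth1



Longest prefix match for 199.100.101.174:
  /26 75.171.21.0: no
  /28 83.31.142.208: no
  /12 62.32.0.0: no
  /26 168.43.142.64: no
  /13 123.64.0.0: no
  /0 0.0.0.0: MATCH
Selected: next-hop 7.221.10.187 via eth1 (matched /0)


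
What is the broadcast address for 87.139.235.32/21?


Network: 87.139.232.0/21
Host bits = 11
Set all host bits to 1:
Broadcast: 87.139.239.255


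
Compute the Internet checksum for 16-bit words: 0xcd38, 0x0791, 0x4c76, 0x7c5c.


Sum all words (with carry folding):
+ 0xcd38 = 0xcd38
+ 0x0791 = 0xd4c9
+ 0x4c76 = 0x2140
+ 0x7c5c = 0x9d9c
One's complement: ~0x9d9c
Checksum = 0x6263


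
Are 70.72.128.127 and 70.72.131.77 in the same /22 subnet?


Mask: 255.255.252.0
70.72.128.127 AND mask = 70.72.128.0
70.72.131.77 AND mask = 70.72.128.0
Yes, same subnet (70.72.128.0)


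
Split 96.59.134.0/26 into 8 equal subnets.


New prefix = 26 + 3 = 29
Each subnet has 8 addresses
  96.59.134.0/29
  96.59.134.8/29
  96.59.134.16/29
  96.59.134.24/29
  96.59.134.32/29
  96.59.134.40/29
  96.59.134.48/29
  96.59.134.56/29
Subnets: 96.59.134.0/29, 96.59.134.8/29, 96.59.134.16/29, 96.59.134.24/29, 96.59.134.32/29, 96.59.134.40/29, 96.59.134.48/29, 96.59.134.56/29


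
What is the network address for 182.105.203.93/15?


IP:   10110110.01101001.11001011.01011101
Mask: 11111111.11111110.00000000.00000000
AND operation:
Net:  10110110.01101000.00000000.00000000
Network: 182.104.0.0/15


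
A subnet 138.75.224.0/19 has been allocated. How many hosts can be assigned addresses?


Host bits = 32 - 19 = 13
Total addresses = 2^13 = 8192
Usable = total - 2 (network and broadcast)
Usable hosts: 8190


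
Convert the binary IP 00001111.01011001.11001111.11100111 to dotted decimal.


00001111 = 15
01011001 = 89
11001111 = 207
11100111 = 231
IP: 15.89.207.231


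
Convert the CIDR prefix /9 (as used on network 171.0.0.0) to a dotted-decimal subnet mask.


/9 means 9 network bits, 23 host bits
Binary: 11111111100000000000000000000000
Mask: 255.128.0.0


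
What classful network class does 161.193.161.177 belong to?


First octet: 161
Binary: 10100001
10xxxxxx -> Class B (128-191)
Class B, default mask 255.255.0.0 (/16)


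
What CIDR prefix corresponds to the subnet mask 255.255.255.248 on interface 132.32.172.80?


Binary: 11111111.11111111.11111111.11111000
Count leading 1s
Prefix: /29


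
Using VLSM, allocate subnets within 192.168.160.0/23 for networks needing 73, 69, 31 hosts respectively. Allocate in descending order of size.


73 hosts -> /25 (126 usable): 192.168.160.0/25
69 hosts -> /25 (126 usable): 192.168.160.128/25
31 hosts -> /26 (62 usable): 192.168.161.0/26
Allocation: 192.168.160.0/25 (73 hosts, 126 usable); 192.168.160.128/25 (69 hosts, 126 usable); 192.168.161.0/26 (31 hosts, 62 usable)


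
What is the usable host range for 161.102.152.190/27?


Network: 161.102.152.160
Broadcast: 161.102.152.191
First usable = network + 1
Last usable = broadcast - 1
Range: 161.102.152.161 to 161.102.152.190


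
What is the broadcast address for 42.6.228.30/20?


Network: 42.6.224.0/20
Host bits = 12
Set all host bits to 1:
Broadcast: 42.6.239.255


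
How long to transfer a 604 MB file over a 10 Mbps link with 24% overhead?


Effective throughput = 10 * (1 - 24/100) = 7.6 Mbps
File size in Mb = 604 * 8 = 4832 Mb
Time = 4832 / 7.6
Time = 635.7895 seconds


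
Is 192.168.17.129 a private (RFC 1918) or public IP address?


RFC 1918 private ranges:
  10.0.0.0/8 (10.0.0.0 - 10.255.255.255)
  172.16.0.0/12 (172.16.0.0 - 172.31.255.255)
  192.168.0.0/16 (192.168.0.0 - 192.168.255.255)
Private (in 192.168.0.0/16)


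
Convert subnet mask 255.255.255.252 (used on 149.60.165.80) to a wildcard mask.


Subnet mask: 255.255.255.252
Wildcard = 255.255.255.255 - subnet mask
255 - 255 = 0
255 - 255 = 0
255 - 255 = 0
255 - 252 = 3
Wildcard: 0.0.0.3


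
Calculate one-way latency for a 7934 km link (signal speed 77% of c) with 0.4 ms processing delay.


Speed = 0.77 * 3e5 km/s = 231000 km/s
Propagation delay = 7934 / 231000 = 0.0343 s = 34.3463 ms
Processing delay = 0.4 ms
Total one-way latency = 34.7463 ms


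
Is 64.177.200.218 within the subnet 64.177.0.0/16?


Subnet network: 64.177.0.0
Test IP AND mask: 64.177.0.0
Yes, 64.177.200.218 is in 64.177.0.0/16


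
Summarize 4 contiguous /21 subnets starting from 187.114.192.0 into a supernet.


Original prefix: /21
Number of subnets: 4 = 2^2
New prefix = 21 - 2 = 19
Supernet: 187.114.192.0/19


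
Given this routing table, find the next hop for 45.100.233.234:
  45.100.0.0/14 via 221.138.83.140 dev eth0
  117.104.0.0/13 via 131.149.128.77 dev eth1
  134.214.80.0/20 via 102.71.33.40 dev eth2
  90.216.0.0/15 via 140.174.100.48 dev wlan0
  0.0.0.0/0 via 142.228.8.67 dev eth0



Longest prefix match for 45.100.233.234:
  /14 45.100.0.0: MATCH
  /13 117.104.0.0: no
  /20 134.214.80.0: no
  /15 90.216.0.0: no
  /0 0.0.0.0: MATCH
Selected: next-hop 221.138.83.140 via eth0 (matched /14)


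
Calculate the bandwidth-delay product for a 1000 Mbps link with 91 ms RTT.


BDP = bandwidth * RTT
= 1000 Mbps * 91 ms
= 1000 * 1e6 * 91 / 1000 bits
= 91000000 bits
= 11375000 bytes
= 11108.3984 KB
BDP = 91000000 bits (11375000 bytes)


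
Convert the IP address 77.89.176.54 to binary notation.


77 = 01001101
89 = 01011001
176 = 10110000
54 = 00110110
Binary: 01001101.01011001.10110000.00110110


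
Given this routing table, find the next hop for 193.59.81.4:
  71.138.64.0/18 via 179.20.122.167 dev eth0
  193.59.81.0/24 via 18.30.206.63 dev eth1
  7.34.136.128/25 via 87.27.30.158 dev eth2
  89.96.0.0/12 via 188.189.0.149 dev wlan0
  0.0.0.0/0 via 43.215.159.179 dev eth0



Longest prefix match for 193.59.81.4:
  /18 71.138.64.0: no
  /24 193.59.81.0: MATCH
  /25 7.34.136.128: no
  /12 89.96.0.0: no
  /0 0.0.0.0: MATCH
Selected: next-hop 18.30.206.63 via eth1 (matched /24)


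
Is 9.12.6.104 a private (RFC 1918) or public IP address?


RFC 1918 private ranges:
  10.0.0.0/8 (10.0.0.0 - 10.255.255.255)
  172.16.0.0/12 (172.16.0.0 - 172.31.255.255)
  192.168.0.0/16 (192.168.0.0 - 192.168.255.255)
Public (not in any RFC 1918 range)


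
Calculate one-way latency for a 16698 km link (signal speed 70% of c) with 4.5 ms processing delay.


Speed = 0.7 * 3e5 km/s = 210000 km/s
Propagation delay = 16698 / 210000 = 0.0795 s = 79.5143 ms
Processing delay = 4.5 ms
Total one-way latency = 84.0143 ms


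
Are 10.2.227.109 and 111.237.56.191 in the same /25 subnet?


Mask: 255.255.255.128
10.2.227.109 AND mask = 10.2.227.0
111.237.56.191 AND mask = 111.237.56.128
No, different subnets (10.2.227.0 vs 111.237.56.128)


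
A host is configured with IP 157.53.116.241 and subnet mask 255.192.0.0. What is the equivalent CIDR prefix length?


Binary: 11111111.11000000.00000000.00000000
Count leading 1s
Prefix: /10


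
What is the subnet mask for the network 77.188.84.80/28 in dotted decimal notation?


/28 means 28 network bits, 4 host bits
Binary: 11111111111111111111111111110000
Mask: 255.255.255.240


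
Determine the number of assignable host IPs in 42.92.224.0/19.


Host bits = 32 - 19 = 13
Total addresses = 2^13 = 8192
Usable = total - 2 (network and broadcast)
Usable hosts: 8190


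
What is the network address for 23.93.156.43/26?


IP:   00010111.01011101.10011100.00101011
Mask: 11111111.11111111.11111111.11000000
AND operation:
Net:  00010111.01011101.10011100.00000000
Network: 23.93.156.0/26


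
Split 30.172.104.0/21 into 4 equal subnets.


New prefix = 21 + 2 = 23
Each subnet has 512 addresses
  30.172.104.0/23
  30.172.106.0/23
  30.172.108.0/23
  30.172.110.0/23
Subnets: 30.172.104.0/23, 30.172.106.0/23, 30.172.108.0/23, 30.172.110.0/23


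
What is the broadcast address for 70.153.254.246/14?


Network: 70.152.0.0/14
Host bits = 18
Set all host bits to 1:
Broadcast: 70.155.255.255


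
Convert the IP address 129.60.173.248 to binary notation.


129 = 10000001
60 = 00111100
173 = 10101101
248 = 11111000
Binary: 10000001.00111100.10101101.11111000


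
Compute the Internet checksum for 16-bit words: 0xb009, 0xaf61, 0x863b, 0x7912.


Sum all words (with carry folding):
+ 0xb009 = 0xb009
+ 0xaf61 = 0x5f6b
+ 0x863b = 0xe5a6
+ 0x7912 = 0x5eb9
One's complement: ~0x5eb9
Checksum = 0xa146


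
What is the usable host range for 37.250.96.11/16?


Network: 37.250.0.0
Broadcast: 37.250.255.255
First usable = network + 1
Last usable = broadcast - 1
Range: 37.250.0.1 to 37.250.255.254


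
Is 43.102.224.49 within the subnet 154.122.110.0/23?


Subnet network: 154.122.110.0
Test IP AND mask: 43.102.224.0
No, 43.102.224.49 is not in 154.122.110.0/23


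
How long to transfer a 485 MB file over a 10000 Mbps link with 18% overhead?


Effective throughput = 10000 * (1 - 18/100) = 8200 Mbps
File size in Mb = 485 * 8 = 3880 Mb
Time = 3880 / 8200
Time = 0.4732 seconds


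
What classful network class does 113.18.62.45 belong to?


First octet: 113
Binary: 01110001
0xxxxxxx -> Class A (1-126)
Class A, default mask 255.0.0.0 (/8)


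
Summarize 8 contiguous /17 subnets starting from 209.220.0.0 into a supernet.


Original prefix: /17
Number of subnets: 8 = 2^3
New prefix = 17 - 3 = 14
Supernet: 209.220.0.0/14


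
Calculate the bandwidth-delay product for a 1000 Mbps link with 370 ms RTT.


BDP = bandwidth * RTT
= 1000 Mbps * 370 ms
= 1000 * 1e6 * 370 / 1000 bits
= 370000000 bits
= 46250000 bytes
= 45166.0156 KB
BDP = 370000000 bits (46250000 bytes)


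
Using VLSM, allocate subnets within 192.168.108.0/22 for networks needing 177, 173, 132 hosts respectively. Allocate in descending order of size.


177 hosts -> /24 (254 usable): 192.168.108.0/24
173 hosts -> /24 (254 usable): 192.168.109.0/24
132 hosts -> /24 (254 usable): 192.168.110.0/24
Allocation: 192.168.108.0/24 (177 hosts, 254 usable); 192.168.109.0/24 (173 hosts, 254 usable); 192.168.110.0/24 (132 hosts, 254 usable)


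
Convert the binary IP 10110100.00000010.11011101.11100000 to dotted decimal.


10110100 = 180
00000010 = 2
11011101 = 221
11100000 = 224
IP: 180.2.221.224


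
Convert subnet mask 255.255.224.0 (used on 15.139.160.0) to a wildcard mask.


Subnet mask: 255.255.224.0
Wildcard = 255.255.255.255 - subnet mask
255 - 255 = 0
255 - 255 = 0
255 - 224 = 31
255 - 0 = 255
Wildcard: 0.0.31.255


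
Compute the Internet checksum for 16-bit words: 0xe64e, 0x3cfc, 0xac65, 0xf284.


Sum all words (with carry folding):
+ 0xe64e = 0xe64e
+ 0x3cfc = 0x234b
+ 0xac65 = 0xcfb0
+ 0xf284 = 0xc235
One's complement: ~0xc235
Checksum = 0x3dca


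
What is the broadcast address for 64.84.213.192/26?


Network: 64.84.213.192/26
Host bits = 6
Set all host bits to 1:
Broadcast: 64.84.213.255


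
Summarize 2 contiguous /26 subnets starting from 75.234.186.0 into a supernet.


Original prefix: /26
Number of subnets: 2 = 2^1
New prefix = 26 - 1 = 25
Supernet: 75.234.186.0/25


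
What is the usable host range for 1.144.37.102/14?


Network: 1.144.0.0
Broadcast: 1.147.255.255
First usable = network + 1
Last usable = broadcast - 1
Range: 1.144.0.1 to 1.147.255.254


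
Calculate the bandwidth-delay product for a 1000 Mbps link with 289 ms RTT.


BDP = bandwidth * RTT
= 1000 Mbps * 289 ms
= 1000 * 1e6 * 289 / 1000 bits
= 289000000 bits
= 36125000 bytes
= 35278.3203 KB
BDP = 289000000 bits (36125000 bytes)


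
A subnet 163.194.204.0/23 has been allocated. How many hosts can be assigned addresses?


Host bits = 32 - 23 = 9
Total addresses = 2^9 = 512
Usable = total - 2 (network and broadcast)
Usable hosts: 510


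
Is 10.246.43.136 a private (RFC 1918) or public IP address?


RFC 1918 private ranges:
  10.0.0.0/8 (10.0.0.0 - 10.255.255.255)
  172.16.0.0/12 (172.16.0.0 - 172.31.255.255)
  192.168.0.0/16 (192.168.0.0 - 192.168.255.255)
Private (in 10.0.0.0/8)


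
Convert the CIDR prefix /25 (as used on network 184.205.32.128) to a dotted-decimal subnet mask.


/25 means 25 network bits, 7 host bits
Binary: 11111111111111111111111110000000
Mask: 255.255.255.128


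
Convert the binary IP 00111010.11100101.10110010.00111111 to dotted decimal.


00111010 = 58
11100101 = 229
10110010 = 178
00111111 = 63
IP: 58.229.178.63


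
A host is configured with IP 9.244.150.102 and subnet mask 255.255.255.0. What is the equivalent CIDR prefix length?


Binary: 11111111.11111111.11111111.00000000
Count leading 1s
Prefix: /24


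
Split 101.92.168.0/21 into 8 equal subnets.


New prefix = 21 + 3 = 24
Each subnet has 256 addresses
  101.92.168.0/24
  101.92.169.0/24
  101.92.170.0/24
  101.92.171.0/24
  101.92.172.0/24
  101.92.173.0/24
  101.92.174.0/24
  101.92.175.0/24
Subnets: 101.92.168.0/24, 101.92.169.0/24, 101.92.170.0/24, 101.92.171.0/24, 101.92.172.0/24, 101.92.173.0/24, 101.92.174.0/24, 101.92.175.0/24


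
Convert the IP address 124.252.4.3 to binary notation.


124 = 01111100
252 = 11111100
4 = 00000100
3 = 00000011
Binary: 01111100.11111100.00000100.00000011


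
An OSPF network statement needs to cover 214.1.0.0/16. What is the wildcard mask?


Subnet mask: 255.255.0.0
Wildcard = 255.255.255.255 - subnet mask
255 - 255 = 0
255 - 255 = 0
255 - 0 = 255
255 - 0 = 255
Wildcard: 0.0.255.255


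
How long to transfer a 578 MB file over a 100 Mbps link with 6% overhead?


Effective throughput = 100 * (1 - 6/100) = 94 Mbps
File size in Mb = 578 * 8 = 4624 Mb
Time = 4624 / 94
Time = 49.1915 seconds


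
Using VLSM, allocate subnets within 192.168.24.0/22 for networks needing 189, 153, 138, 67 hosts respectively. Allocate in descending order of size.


189 hosts -> /24 (254 usable): 192.168.24.0/24
153 hosts -> /24 (254 usable): 192.168.25.0/24
138 hosts -> /24 (254 usable): 192.168.26.0/24
67 hosts -> /25 (126 usable): 192.168.27.0/25
Allocation: 192.168.24.0/24 (189 hosts, 254 usable); 192.168.25.0/24 (153 hosts, 254 usable); 192.168.26.0/24 (138 hosts, 254 usable); 192.168.27.0/25 (67 hosts, 126 usable)


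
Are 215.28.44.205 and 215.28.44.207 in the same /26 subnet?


Mask: 255.255.255.192
215.28.44.205 AND mask = 215.28.44.192
215.28.44.207 AND mask = 215.28.44.192
Yes, same subnet (215.28.44.192)


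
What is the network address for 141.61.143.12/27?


IP:   10001101.00111101.10001111.00001100
Mask: 11111111.11111111.11111111.11100000
AND operation:
Net:  10001101.00111101.10001111.00000000
Network: 141.61.143.0/27


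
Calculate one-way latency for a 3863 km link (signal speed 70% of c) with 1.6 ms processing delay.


Speed = 0.7 * 3e5 km/s = 210000 km/s
Propagation delay = 3863 / 210000 = 0.0184 s = 18.3952 ms
Processing delay = 1.6 ms
Total one-way latency = 19.9952 ms


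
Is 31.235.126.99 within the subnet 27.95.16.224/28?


Subnet network: 27.95.16.224
Test IP AND mask: 31.235.126.96
No, 31.235.126.99 is not in 27.95.16.224/28


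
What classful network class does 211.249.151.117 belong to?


First octet: 211
Binary: 11010011
110xxxxx -> Class C (192-223)
Class C, default mask 255.255.255.0 (/24)


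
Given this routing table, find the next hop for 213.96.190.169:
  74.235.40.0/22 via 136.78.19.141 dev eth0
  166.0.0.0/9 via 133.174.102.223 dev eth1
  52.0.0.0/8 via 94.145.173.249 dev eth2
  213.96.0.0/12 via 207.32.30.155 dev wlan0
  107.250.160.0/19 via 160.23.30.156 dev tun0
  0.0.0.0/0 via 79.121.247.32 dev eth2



Longest prefix match for 213.96.190.169:
  /22 74.235.40.0: no
  /9 166.0.0.0: no
  /8 52.0.0.0: no
  /12 213.96.0.0: MATCH
  /19 107.250.160.0: no
  /0 0.0.0.0: MATCH
Selected: next-hop 207.32.30.155 via wlan0 (matched /12)


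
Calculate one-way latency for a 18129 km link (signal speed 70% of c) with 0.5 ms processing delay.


Speed = 0.7 * 3e5 km/s = 210000 km/s
Propagation delay = 18129 / 210000 = 0.0863 s = 86.3286 ms
Processing delay = 0.5 ms
Total one-way latency = 86.8286 ms


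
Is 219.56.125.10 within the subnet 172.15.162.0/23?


Subnet network: 172.15.162.0
Test IP AND mask: 219.56.124.0
No, 219.56.125.10 is not in 172.15.162.0/23


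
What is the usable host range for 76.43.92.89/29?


Network: 76.43.92.88
Broadcast: 76.43.92.95
First usable = network + 1
Last usable = broadcast - 1
Range: 76.43.92.89 to 76.43.92.94


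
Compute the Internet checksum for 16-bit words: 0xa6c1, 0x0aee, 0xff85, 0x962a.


Sum all words (with carry folding):
+ 0xa6c1 = 0xa6c1
+ 0x0aee = 0xb1af
+ 0xff85 = 0xb135
+ 0x962a = 0x4760
One's complement: ~0x4760
Checksum = 0xb89f


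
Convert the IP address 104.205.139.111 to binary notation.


104 = 01101000
205 = 11001101
139 = 10001011
111 = 01101111
Binary: 01101000.11001101.10001011.01101111


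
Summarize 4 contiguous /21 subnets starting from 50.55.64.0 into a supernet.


Original prefix: /21
Number of subnets: 4 = 2^2
New prefix = 21 - 2 = 19
Supernet: 50.55.64.0/19


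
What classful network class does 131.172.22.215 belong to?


First octet: 131
Binary: 10000011
10xxxxxx -> Class B (128-191)
Class B, default mask 255.255.0.0 (/16)


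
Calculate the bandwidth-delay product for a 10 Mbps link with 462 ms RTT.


BDP = bandwidth * RTT
= 10 Mbps * 462 ms
= 10 * 1e6 * 462 / 1000 bits
= 4620000 bits
= 577500 bytes
= 563.9648 KB
BDP = 4620000 bits (577500 bytes)


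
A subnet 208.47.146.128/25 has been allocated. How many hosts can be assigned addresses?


Host bits = 32 - 25 = 7
Total addresses = 2^7 = 128
Usable = total - 2 (network and broadcast)
Usable hosts: 126


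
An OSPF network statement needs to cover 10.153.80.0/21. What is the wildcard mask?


Subnet mask: 255.255.248.0
Wildcard = 255.255.255.255 - subnet mask
255 - 255 = 0
255 - 255 = 0
255 - 248 = 7
255 - 0 = 255
Wildcard: 0.0.7.255


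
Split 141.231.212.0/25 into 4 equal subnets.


New prefix = 25 + 2 = 27
Each subnet has 32 addresses
  141.231.212.0/27
  141.231.212.32/27
  141.231.212.64/27
  141.231.212.96/27
Subnets: 141.231.212.0/27, 141.231.212.32/27, 141.231.212.64/27, 141.231.212.96/27


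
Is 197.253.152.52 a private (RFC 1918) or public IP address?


RFC 1918 private ranges:
  10.0.0.0/8 (10.0.0.0 - 10.255.255.255)
  172.16.0.0/12 (172.16.0.0 - 172.31.255.255)
  192.168.0.0/16 (192.168.0.0 - 192.168.255.255)
Public (not in any RFC 1918 range)


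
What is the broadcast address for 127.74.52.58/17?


Network: 127.74.0.0/17
Host bits = 15
Set all host bits to 1:
Broadcast: 127.74.127.255


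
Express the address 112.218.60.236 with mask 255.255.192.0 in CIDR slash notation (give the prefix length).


Binary: 11111111.11111111.11000000.00000000
Count leading 1s
Prefix: /18


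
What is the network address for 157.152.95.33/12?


IP:   10011101.10011000.01011111.00100001
Mask: 11111111.11110000.00000000.00000000
AND operation:
Net:  10011101.10010000.00000000.00000000
Network: 157.144.0.0/12


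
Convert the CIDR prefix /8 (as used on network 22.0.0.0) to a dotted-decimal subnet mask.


/8 means 8 network bits, 24 host bits
Binary: 11111111000000000000000000000000
Mask: 255.0.0.0


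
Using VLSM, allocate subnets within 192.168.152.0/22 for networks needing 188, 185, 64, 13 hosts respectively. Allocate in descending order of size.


188 hosts -> /24 (254 usable): 192.168.152.0/24
185 hosts -> /24 (254 usable): 192.168.153.0/24
64 hosts -> /25 (126 usable): 192.168.154.0/25
13 hosts -> /28 (14 usable): 192.168.154.128/28
Allocation: 192.168.152.0/24 (188 hosts, 254 usable); 192.168.153.0/24 (185 hosts, 254 usable); 192.168.154.0/25 (64 hosts, 126 usable); 192.168.154.128/28 (13 hosts, 14 usable)


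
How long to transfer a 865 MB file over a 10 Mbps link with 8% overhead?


Effective throughput = 10 * (1 - 8/100) = 9.2 Mbps
File size in Mb = 865 * 8 = 6920 Mb
Time = 6920 / 9.2
Time = 752.1739 seconds


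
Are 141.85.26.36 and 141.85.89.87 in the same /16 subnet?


Mask: 255.255.0.0
141.85.26.36 AND mask = 141.85.0.0
141.85.89.87 AND mask = 141.85.0.0
Yes, same subnet (141.85.0.0)


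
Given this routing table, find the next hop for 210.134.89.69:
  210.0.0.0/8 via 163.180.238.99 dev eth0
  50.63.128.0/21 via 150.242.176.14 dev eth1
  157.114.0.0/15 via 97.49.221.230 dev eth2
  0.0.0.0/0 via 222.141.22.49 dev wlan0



Longest prefix match for 210.134.89.69:
  /8 210.0.0.0: MATCH
  /21 50.63.128.0: no
  /15 157.114.0.0: no
  /0 0.0.0.0: MATCH
Selected: next-hop 163.180.238.99 via eth0 (matched /8)


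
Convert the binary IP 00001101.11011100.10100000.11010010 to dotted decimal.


00001101 = 13
11011100 = 220
10100000 = 160
11010010 = 210
IP: 13.220.160.210


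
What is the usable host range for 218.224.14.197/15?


Network: 218.224.0.0
Broadcast: 218.225.255.255
First usable = network + 1
Last usable = broadcast - 1
Range: 218.224.0.1 to 218.225.255.254


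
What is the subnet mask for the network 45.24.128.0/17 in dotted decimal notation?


/17 means 17 network bits, 15 host bits
Binary: 11111111111111111000000000000000
Mask: 255.255.128.0


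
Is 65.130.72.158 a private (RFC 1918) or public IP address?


RFC 1918 private ranges:
  10.0.0.0/8 (10.0.0.0 - 10.255.255.255)
  172.16.0.0/12 (172.16.0.0 - 172.31.255.255)
  192.168.0.0/16 (192.168.0.0 - 192.168.255.255)
Public (not in any RFC 1918 range)


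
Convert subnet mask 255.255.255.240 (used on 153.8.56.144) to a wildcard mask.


Subnet mask: 255.255.255.240
Wildcard = 255.255.255.255 - subnet mask
255 - 255 = 0
255 - 255 = 0
255 - 255 = 0
255 - 240 = 15
Wildcard: 0.0.0.15


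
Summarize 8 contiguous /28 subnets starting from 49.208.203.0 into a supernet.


Original prefix: /28
Number of subnets: 8 = 2^3
New prefix = 28 - 3 = 25
Supernet: 49.208.203.0/25


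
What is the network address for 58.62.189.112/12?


IP:   00111010.00111110.10111101.01110000
Mask: 11111111.11110000.00000000.00000000
AND operation:
Net:  00111010.00110000.00000000.00000000
Network: 58.48.0.0/12


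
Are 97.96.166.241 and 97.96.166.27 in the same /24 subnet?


Mask: 255.255.255.0
97.96.166.241 AND mask = 97.96.166.0
97.96.166.27 AND mask = 97.96.166.0
Yes, same subnet (97.96.166.0)


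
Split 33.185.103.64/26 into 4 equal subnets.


New prefix = 26 + 2 = 28
Each subnet has 16 addresses
  33.185.103.64/28
  33.185.103.80/28
  33.185.103.96/28
  33.185.103.112/28
Subnets: 33.185.103.64/28, 33.185.103.80/28, 33.185.103.96/28, 33.185.103.112/28


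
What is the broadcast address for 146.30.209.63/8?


Network: 146.0.0.0/8
Host bits = 24
Set all host bits to 1:
Broadcast: 146.255.255.255


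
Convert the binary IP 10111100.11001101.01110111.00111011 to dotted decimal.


10111100 = 188
11001101 = 205
01110111 = 119
00111011 = 59
IP: 188.205.119.59


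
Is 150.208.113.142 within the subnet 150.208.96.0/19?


Subnet network: 150.208.96.0
Test IP AND mask: 150.208.96.0
Yes, 150.208.113.142 is in 150.208.96.0/19


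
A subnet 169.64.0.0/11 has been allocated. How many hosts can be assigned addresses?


Host bits = 32 - 11 = 21
Total addresses = 2^21 = 2097152
Usable = total - 2 (network and broadcast)
Usable hosts: 2097150


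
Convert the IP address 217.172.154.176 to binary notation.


217 = 11011001
172 = 10101100
154 = 10011010
176 = 10110000
Binary: 11011001.10101100.10011010.10110000


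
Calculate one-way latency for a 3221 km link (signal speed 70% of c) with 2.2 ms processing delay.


Speed = 0.7 * 3e5 km/s = 210000 km/s
Propagation delay = 3221 / 210000 = 0.0153 s = 15.3381 ms
Processing delay = 2.2 ms
Total one-way latency = 17.5381 ms


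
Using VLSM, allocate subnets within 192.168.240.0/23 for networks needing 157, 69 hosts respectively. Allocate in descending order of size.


157 hosts -> /24 (254 usable): 192.168.240.0/24
69 hosts -> /25 (126 usable): 192.168.241.0/25
Allocation: 192.168.240.0/24 (157 hosts, 254 usable); 192.168.241.0/25 (69 hosts, 126 usable)


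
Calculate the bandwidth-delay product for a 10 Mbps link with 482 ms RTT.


BDP = bandwidth * RTT
= 10 Mbps * 482 ms
= 10 * 1e6 * 482 / 1000 bits
= 4820000 bits
= 602500 bytes
= 588.3789 KB
BDP = 4820000 bits (602500 bytes)


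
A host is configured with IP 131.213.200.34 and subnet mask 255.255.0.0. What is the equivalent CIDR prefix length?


Binary: 11111111.11111111.00000000.00000000
Count leading 1s
Prefix: /16


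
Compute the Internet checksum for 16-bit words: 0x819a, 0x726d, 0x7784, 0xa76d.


Sum all words (with carry folding):
+ 0x819a = 0x819a
+ 0x726d = 0xf407
+ 0x7784 = 0x6b8c
+ 0xa76d = 0x12fa
One's complement: ~0x12fa
Checksum = 0xed05


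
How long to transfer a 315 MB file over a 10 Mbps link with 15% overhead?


Effective throughput = 10 * (1 - 15/100) = 8.5 Mbps
File size in Mb = 315 * 8 = 2520 Mb
Time = 2520 / 8.5
Time = 296.4706 seconds


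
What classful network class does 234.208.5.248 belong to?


First octet: 234
Binary: 11101010
1110xxxx -> Class D (224-239)
Class D (multicast), default mask N/A


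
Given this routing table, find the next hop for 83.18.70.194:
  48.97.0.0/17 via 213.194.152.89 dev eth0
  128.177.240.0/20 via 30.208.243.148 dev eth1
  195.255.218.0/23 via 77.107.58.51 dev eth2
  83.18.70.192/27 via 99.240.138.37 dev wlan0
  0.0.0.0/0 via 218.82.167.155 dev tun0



Longest prefix match for 83.18.70.194:
  /17 48.97.0.0: no
  /20 128.177.240.0: no
  /23 195.255.218.0: no
  /27 83.18.70.192: MATCH
  /0 0.0.0.0: MATCH
Selected: next-hop 99.240.138.37 via wlan0 (matched /27)


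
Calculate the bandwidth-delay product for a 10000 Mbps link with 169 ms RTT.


BDP = bandwidth * RTT
= 10000 Mbps * 169 ms
= 10000 * 1e6 * 169 / 1000 bits
= 1690000000 bits
= 211250000 bytes
= 206298.8281 KB
BDP = 1690000000 bits (211250000 bytes)


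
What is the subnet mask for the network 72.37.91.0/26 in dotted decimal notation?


/26 means 26 network bits, 6 host bits
Binary: 11111111111111111111111111000000
Mask: 255.255.255.192


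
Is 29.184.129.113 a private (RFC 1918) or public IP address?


RFC 1918 private ranges:
  10.0.0.0/8 (10.0.0.0 - 10.255.255.255)
  172.16.0.0/12 (172.16.0.0 - 172.31.255.255)
  192.168.0.0/16 (192.168.0.0 - 192.168.255.255)
Public (not in any RFC 1918 range)


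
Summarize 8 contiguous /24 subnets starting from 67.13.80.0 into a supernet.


Original prefix: /24
Number of subnets: 8 = 2^3
New prefix = 24 - 3 = 21
Supernet: 67.13.80.0/21


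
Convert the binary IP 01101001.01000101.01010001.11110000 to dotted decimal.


01101001 = 105
01000101 = 69
01010001 = 81
11110000 = 240
IP: 105.69.81.240


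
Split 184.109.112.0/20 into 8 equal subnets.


New prefix = 20 + 3 = 23
Each subnet has 512 addresses
  184.109.112.0/23
  184.109.114.0/23
  184.109.116.0/23
  184.109.118.0/23
  184.109.120.0/23
  184.109.122.0/23
  184.109.124.0/23
  184.109.126.0/23
Subnets: 184.109.112.0/23, 184.109.114.0/23, 184.109.116.0/23, 184.109.118.0/23, 184.109.120.0/23, 184.109.122.0/23, 184.109.124.0/23, 184.109.126.0/23


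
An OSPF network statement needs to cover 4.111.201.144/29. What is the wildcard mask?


Subnet mask: 255.255.255.248
Wildcard = 255.255.255.255 - subnet mask
255 - 255 = 0
255 - 255 = 0
255 - 255 = 0
255 - 248 = 7
Wildcard: 0.0.0.7


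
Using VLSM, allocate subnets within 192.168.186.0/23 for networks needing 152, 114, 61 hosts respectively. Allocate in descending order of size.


152 hosts -> /24 (254 usable): 192.168.186.0/24
114 hosts -> /25 (126 usable): 192.168.187.0/25
61 hosts -> /26 (62 usable): 192.168.187.128/26
Allocation: 192.168.186.0/24 (152 hosts, 254 usable); 192.168.187.0/25 (114 hosts, 126 usable); 192.168.187.128/26 (61 hosts, 62 usable)


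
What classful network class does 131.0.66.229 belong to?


First octet: 131
Binary: 10000011
10xxxxxx -> Class B (128-191)
Class B, default mask 255.255.0.0 (/16)


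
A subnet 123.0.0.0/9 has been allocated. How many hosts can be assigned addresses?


Host bits = 32 - 9 = 23
Total addresses = 2^23 = 8388608
Usable = total - 2 (network and broadcast)
Usable hosts: 8388606


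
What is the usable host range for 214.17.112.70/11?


Network: 214.0.0.0
Broadcast: 214.31.255.255
First usable = network + 1
Last usable = broadcast - 1
Range: 214.0.0.1 to 214.31.255.254


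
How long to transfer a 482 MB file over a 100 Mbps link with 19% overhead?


Effective throughput = 100 * (1 - 19/100) = 81 Mbps
File size in Mb = 482 * 8 = 3856 Mb
Time = 3856 / 81
Time = 47.6049 seconds


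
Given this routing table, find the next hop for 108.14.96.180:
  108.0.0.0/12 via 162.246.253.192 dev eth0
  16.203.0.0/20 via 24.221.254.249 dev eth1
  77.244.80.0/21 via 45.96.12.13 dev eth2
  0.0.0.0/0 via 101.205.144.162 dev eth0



Longest prefix match for 108.14.96.180:
  /12 108.0.0.0: MATCH
  /20 16.203.0.0: no
  /21 77.244.80.0: no
  /0 0.0.0.0: MATCH
Selected: next-hop 162.246.253.192 via eth0 (matched /12)


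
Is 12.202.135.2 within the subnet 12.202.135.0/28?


Subnet network: 12.202.135.0
Test IP AND mask: 12.202.135.0
Yes, 12.202.135.2 is in 12.202.135.0/28


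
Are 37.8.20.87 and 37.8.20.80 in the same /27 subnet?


Mask: 255.255.255.224
37.8.20.87 AND mask = 37.8.20.64
37.8.20.80 AND mask = 37.8.20.64
Yes, same subnet (37.8.20.64)


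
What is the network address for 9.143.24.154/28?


IP:   00001001.10001111.00011000.10011010
Mask: 11111111.11111111.11111111.11110000
AND operation:
Net:  00001001.10001111.00011000.10010000
Network: 9.143.24.144/28


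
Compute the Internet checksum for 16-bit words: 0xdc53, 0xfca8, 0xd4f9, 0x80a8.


Sum all words (with carry folding):
+ 0xdc53 = 0xdc53
+ 0xfca8 = 0xd8fc
+ 0xd4f9 = 0xadf6
+ 0x80a8 = 0x2e9f
One's complement: ~0x2e9f
Checksum = 0xd160


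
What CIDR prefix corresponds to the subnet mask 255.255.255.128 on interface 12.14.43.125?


Binary: 11111111.11111111.11111111.10000000
Count leading 1s
Prefix: /25


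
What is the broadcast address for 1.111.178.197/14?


Network: 1.108.0.0/14
Host bits = 18
Set all host bits to 1:
Broadcast: 1.111.255.255


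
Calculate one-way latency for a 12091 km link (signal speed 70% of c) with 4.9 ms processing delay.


Speed = 0.7 * 3e5 km/s = 210000 km/s
Propagation delay = 12091 / 210000 = 0.0576 s = 57.5762 ms
Processing delay = 4.9 ms
Total one-way latency = 62.4762 ms


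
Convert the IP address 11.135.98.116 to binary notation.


11 = 00001011
135 = 10000111
98 = 01100010
116 = 01110100
Binary: 00001011.10000111.01100010.01110100


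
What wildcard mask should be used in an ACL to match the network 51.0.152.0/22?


Subnet mask: 255.255.252.0
Wildcard = 255.255.255.255 - subnet mask
255 - 255 = 0
255 - 255 = 0
255 - 252 = 3
255 - 0 = 255
Wildcard: 0.0.3.255
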